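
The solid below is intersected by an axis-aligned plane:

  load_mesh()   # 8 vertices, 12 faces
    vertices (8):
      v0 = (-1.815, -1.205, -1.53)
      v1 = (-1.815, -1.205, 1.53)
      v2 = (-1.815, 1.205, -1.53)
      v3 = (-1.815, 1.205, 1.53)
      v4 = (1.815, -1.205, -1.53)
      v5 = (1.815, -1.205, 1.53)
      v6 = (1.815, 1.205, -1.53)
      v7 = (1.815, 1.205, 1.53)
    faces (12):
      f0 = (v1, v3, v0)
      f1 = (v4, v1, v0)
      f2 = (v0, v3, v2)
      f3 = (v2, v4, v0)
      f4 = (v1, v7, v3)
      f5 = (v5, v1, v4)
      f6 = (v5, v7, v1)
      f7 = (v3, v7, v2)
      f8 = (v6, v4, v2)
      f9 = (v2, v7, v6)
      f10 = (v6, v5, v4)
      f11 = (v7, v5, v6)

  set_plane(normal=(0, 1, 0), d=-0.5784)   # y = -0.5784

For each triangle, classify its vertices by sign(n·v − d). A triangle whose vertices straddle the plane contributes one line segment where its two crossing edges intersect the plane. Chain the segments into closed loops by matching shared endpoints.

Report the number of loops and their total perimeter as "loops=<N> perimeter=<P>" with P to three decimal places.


loops=1 perimeter=13.380

Straddling triangles (8 of 12):
  (v1,v3,v0) [-+-] → (-1.815, -0.5784, 1.53)–(-1.815, -0.5784, -0.7344)  len=2.2644
  (v0,v3,v2) [-++] → (-1.815, -0.5784, -0.7344)–(-1.815, -0.5784, -1.53)  len=0.7956
  (v2,v4,v0) [+--] → (0.8712, -0.5784, -1.53)–(-1.815, -0.5784, -1.53)  len=2.6862
  (v1,v7,v3) [-++] → (-0.8712, -0.5784, 1.53)–(-1.815, -0.5784, 1.53)  len=0.9438
  (v5,v7,v1) [-+-] → (1.815, -0.5784, 1.53)–(-0.8712, -0.5784, 1.53)  len=2.6862
  (v6,v4,v2) [+-+] → (1.815, -0.5784, -1.53)–(0.8712, -0.5784, -1.53)  len=0.9438
  (v6,v5,v4) [+--] → (1.815, -0.5784, 0.7344)–(1.815, -0.5784, -1.53)  len=2.2644
  (v7,v5,v6) [+-+] → (1.815, -0.5784, 1.53)–(1.815, -0.5784, 0.7344)  len=0.7956

Chained into 1 loop(s):
  loop 1: 8 segments, perimeter = 13.3800
Total perimeter = 13.380


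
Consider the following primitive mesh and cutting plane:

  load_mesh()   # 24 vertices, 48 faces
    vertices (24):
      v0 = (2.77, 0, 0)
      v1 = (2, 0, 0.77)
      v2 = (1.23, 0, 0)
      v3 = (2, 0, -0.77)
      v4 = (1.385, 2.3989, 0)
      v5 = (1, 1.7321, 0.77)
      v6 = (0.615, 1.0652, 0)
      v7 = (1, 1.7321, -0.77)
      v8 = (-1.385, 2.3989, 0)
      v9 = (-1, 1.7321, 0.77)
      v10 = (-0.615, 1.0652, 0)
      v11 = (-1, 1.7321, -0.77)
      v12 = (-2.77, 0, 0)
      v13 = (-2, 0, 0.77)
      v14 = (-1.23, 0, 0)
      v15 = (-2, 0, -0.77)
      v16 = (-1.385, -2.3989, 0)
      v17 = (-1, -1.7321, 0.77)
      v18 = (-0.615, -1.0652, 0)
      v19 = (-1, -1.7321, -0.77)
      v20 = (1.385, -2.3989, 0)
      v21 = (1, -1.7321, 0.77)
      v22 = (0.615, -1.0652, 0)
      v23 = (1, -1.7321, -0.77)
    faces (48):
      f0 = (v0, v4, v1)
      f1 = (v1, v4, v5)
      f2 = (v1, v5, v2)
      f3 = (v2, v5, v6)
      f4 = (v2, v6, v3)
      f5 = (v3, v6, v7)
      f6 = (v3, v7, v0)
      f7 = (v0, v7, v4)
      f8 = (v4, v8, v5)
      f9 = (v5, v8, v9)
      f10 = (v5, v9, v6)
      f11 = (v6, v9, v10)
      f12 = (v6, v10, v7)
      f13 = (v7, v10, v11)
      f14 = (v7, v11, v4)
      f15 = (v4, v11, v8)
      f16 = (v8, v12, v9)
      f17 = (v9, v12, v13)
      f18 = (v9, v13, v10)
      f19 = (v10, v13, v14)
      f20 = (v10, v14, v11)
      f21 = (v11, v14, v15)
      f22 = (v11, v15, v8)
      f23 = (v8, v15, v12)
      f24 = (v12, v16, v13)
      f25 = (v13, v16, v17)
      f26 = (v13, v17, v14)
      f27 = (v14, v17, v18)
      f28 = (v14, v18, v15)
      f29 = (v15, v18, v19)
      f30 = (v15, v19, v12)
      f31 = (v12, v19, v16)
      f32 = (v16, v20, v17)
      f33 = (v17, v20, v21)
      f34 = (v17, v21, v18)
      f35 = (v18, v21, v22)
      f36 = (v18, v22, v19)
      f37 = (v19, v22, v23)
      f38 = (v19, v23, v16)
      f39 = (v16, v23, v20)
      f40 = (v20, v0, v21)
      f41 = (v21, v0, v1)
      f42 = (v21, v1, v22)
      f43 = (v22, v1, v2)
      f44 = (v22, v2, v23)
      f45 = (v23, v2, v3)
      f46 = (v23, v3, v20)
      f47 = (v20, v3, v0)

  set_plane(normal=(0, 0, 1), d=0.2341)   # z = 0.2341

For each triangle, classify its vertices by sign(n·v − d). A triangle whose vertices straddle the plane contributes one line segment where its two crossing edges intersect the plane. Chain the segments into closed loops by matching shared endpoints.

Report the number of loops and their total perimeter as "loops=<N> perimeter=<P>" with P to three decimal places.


loops=2 perimeter=24.000

Straddling triangles (24 of 48):
  (v0,v4,v1) [--+] → (1.57198, 1.66957, 0.2341)–(2.5359, 0, 0.2341)  len=1.9279
  (v1,v4,v5) [+-+] → (1.57198, 1.66957, 0.2341)–(1.26795, 2.19618, 0.2341)  len=0.6081
  (v1,v5,v2) [++-] → (1.16007, 0.526603, 0.2341)–(1.4641, 0, 0.2341)  len=0.6081
  (v2,v5,v6) [-+-] → (1.16007, 0.526603, 0.2341)–(0.73205, 1.26795, 0.2341)  len=0.8560
  (v4,v8,v5) [--+] → (-0.659898, 2.19618, 0.2341)–(1.26795, 2.19618, 0.2341)  len=1.9278
  (v5,v8,v9) [+-+] → (-0.659898, 2.19618, 0.2341)–(-1.26795, 2.19618, 0.2341)  len=0.6081
  (v5,v9,v6) [++-] → (0.123998, 1.26795, 0.2341)–(0.73205, 1.26795, 0.2341)  len=0.6081
  (v6,v9,v10) [-+-] → (0.123998, 1.26795, 0.2341)–(-0.73205, 1.26795, 0.2341)  len=0.8560
  (v8,v12,v9) [--+] → (-2.23187, 0.526603, 0.2341)–(-1.26795, 2.19618, 0.2341)  len=1.9279
  (v9,v12,v13) [+-+] → (-2.23187, 0.526603, 0.2341)–(-2.5359, 0, 0.2341)  len=0.6081
  (v9,v13,v10) [++-] → (-1.03608, 0.741352, 0.2341)–(-0.73205, 1.26795, 0.2341)  len=0.6081
  (v10,v13,v14) [-+-] → (-1.03608, 0.741352, 0.2341)–(-1.4641, 0, 0.2341)  len=0.8560
  (v12,v16,v13) [--+] → (-1.57198, -1.66957, 0.2341)–(-2.5359, 0, 0.2341)  len=1.9279
  (v13,v16,v17) [+-+] → (-1.57198, -1.66957, 0.2341)–(-1.26795, -2.19618, 0.2341)  len=0.6081
  (v13,v17,v14) [++-] → (-1.16007, -0.526603, 0.2341)–(-1.4641, 0, 0.2341)  len=0.6081
  (v14,v17,v18) [-+-] → (-1.16007, -0.526603, 0.2341)–(-0.73205, -1.26795, 0.2341)  len=0.8560
  (v16,v20,v17) [--+] → (0.659898, -2.19618, 0.2341)–(-1.26795, -2.19618, 0.2341)  len=1.9278
  (v17,v20,v21) [+-+] → (0.659898, -2.19618, 0.2341)–(1.26795, -2.19618, 0.2341)  len=0.6081
  (v17,v21,v18) [++-] → (-0.123998, -1.26795, 0.2341)–(-0.73205, -1.26795, 0.2341)  len=0.6081
  (v18,v21,v22) [-+-] → (-0.123998, -1.26795, 0.2341)–(0.73205, -1.26795, 0.2341)  len=0.8560
  (v20,v0,v21) [--+] → (2.23187, -0.526603, 0.2341)–(1.26795, -2.19618, 0.2341)  len=1.9279
  (v21,v0,v1) [+-+] → (2.23187, -0.526603, 0.2341)–(2.5359, 0, 0.2341)  len=0.6081
  (v21,v1,v22) [++-] → (1.03608, -0.741352, 0.2341)–(0.73205, -1.26795, 0.2341)  len=0.6081
  (v22,v1,v2) [-+-] → (1.03608, -0.741352, 0.2341)–(1.4641, 0, 0.2341)  len=0.8560

Chained into 2 loop(s):
  loop 1: 12 segments, perimeter = 15.2155
  loop 2: 12 segments, perimeter = 8.7846
Total perimeter = 24.000


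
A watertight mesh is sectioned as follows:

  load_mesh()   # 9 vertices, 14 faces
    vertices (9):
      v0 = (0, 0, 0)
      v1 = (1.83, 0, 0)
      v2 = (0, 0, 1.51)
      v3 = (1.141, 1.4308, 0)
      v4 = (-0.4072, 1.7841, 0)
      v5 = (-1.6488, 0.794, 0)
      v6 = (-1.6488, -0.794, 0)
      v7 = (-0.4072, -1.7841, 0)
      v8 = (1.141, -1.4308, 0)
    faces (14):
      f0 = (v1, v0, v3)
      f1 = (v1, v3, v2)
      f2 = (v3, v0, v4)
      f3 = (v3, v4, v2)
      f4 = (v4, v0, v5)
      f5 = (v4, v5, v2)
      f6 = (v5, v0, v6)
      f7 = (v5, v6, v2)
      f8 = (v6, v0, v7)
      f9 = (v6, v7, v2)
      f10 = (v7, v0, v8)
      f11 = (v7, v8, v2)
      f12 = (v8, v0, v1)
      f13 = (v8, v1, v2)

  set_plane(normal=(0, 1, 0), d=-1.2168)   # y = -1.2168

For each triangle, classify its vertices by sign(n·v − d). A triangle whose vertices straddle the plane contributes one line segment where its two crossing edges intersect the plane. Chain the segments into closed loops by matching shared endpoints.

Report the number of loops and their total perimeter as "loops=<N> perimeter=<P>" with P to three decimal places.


loops=1 perimeter=4.960

Straddling triangles (6 of 14):
  (v6,v0,v7) [++-] → (-0.27772, -1.2168, 0)–(-1.1186, -1.2168, 0)  len=0.8409
  (v6,v7,v2) [+-+] → (-1.1186, -1.2168, 0)–(-0.27772, -1.2168, 0.480143)  len=0.9683
  (v7,v0,v8) [-+-] → (-0.27772, -1.2168, 0)–(0.970344, -1.2168, 0)  len=1.2481
  (v7,v8,v2) [--+] → (0.970344, -1.2168, 0.225846)–(-0.27772, -1.2168, 0.480143)  len=1.2737
  (v8,v0,v1) [-++] → (0.970344, -1.2168, 0)–(1.24405, -1.2168, 0)  len=0.2737
  (v8,v1,v2) [-++] → (1.24405, -1.2168, 0)–(0.970344, -1.2168, 0.225846)  len=0.3549

Chained into 1 loop(s):
  loop 1: 6 segments, perimeter = 4.9595
Total perimeter = 4.960


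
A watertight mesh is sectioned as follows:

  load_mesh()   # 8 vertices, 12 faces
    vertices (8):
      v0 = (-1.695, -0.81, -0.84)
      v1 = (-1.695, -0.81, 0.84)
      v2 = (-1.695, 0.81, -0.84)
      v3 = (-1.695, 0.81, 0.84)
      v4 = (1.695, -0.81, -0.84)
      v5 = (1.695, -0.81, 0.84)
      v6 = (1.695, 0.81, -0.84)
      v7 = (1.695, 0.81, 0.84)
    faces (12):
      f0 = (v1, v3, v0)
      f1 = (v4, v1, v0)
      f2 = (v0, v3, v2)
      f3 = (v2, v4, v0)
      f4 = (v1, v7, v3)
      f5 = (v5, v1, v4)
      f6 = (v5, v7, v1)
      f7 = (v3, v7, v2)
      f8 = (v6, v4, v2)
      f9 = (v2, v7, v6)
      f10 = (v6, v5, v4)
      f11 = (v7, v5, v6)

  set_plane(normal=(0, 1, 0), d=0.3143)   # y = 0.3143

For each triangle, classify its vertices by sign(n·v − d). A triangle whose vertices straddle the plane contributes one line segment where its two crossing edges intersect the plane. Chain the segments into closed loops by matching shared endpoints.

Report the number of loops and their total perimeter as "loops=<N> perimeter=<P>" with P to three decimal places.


Straddling triangles (8 of 12):
  (v1,v3,v0) [-+-] → (-1.695, 0.3143, 0.84)–(-1.695, 0.3143, 0.325941)  len=0.5141
  (v0,v3,v2) [-++] → (-1.695, 0.3143, 0.325941)–(-1.695, 0.3143, -0.84)  len=1.1659
  (v2,v4,v0) [+--] → (-0.657702, 0.3143, -0.84)–(-1.695, 0.3143, -0.84)  len=1.0373
  (v1,v7,v3) [-++] → (0.657702, 0.3143, 0.84)–(-1.695, 0.3143, 0.84)  len=2.3527
  (v5,v7,v1) [-+-] → (1.695, 0.3143, 0.84)–(0.657702, 0.3143, 0.84)  len=1.0373
  (v6,v4,v2) [+-+] → (1.695, 0.3143, -0.84)–(-0.657702, 0.3143, -0.84)  len=2.3527
  (v6,v5,v4) [+--] → (1.695, 0.3143, -0.325941)–(1.695, 0.3143, -0.84)  len=0.5141
  (v7,v5,v6) [+-+] → (1.695, 0.3143, 0.84)–(1.695, 0.3143, -0.325941)  len=1.1659

Chained into 1 loop(s):
  loop 1: 8 segments, perimeter = 10.1400
Total perimeter = 10.140

loops=1 perimeter=10.140


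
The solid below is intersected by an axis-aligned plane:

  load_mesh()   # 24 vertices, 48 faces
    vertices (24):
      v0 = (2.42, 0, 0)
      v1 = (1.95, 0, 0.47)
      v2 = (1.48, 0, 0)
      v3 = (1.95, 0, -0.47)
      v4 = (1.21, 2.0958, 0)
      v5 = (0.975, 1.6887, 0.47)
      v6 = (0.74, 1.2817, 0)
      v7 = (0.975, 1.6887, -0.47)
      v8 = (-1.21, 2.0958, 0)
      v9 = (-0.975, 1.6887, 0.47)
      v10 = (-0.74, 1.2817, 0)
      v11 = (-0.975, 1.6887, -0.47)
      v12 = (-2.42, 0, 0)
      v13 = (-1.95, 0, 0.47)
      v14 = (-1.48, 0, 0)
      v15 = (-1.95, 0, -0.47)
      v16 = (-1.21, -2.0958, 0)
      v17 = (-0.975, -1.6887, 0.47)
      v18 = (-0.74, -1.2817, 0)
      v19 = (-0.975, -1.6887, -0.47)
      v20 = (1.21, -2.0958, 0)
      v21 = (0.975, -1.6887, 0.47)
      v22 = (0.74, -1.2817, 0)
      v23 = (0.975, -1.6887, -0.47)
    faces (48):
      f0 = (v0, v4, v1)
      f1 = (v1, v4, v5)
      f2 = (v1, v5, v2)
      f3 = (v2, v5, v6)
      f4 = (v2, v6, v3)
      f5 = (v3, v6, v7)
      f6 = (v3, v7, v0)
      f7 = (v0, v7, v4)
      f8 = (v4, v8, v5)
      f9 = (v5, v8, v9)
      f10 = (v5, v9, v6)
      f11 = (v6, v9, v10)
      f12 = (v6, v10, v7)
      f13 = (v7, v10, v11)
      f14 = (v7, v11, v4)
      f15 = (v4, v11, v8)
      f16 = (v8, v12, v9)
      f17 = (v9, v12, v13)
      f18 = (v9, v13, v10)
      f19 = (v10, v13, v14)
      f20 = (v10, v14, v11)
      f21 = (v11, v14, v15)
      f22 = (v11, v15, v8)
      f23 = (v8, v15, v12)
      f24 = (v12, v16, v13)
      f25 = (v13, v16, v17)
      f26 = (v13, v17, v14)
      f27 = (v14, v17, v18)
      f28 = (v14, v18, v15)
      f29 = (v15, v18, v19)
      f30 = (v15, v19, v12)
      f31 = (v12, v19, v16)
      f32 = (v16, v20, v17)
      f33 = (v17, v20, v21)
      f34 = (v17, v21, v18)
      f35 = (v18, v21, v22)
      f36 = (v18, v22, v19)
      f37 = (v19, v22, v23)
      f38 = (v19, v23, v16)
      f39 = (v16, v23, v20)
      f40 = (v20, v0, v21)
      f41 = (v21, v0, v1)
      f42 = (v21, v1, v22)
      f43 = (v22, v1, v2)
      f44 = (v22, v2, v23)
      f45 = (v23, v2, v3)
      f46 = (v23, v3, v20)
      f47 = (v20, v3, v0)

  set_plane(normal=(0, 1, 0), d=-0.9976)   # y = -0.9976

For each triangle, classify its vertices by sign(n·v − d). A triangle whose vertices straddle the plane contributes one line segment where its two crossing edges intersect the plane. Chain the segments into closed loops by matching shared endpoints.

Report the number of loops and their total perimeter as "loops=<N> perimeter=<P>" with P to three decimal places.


loops=2 perimeter=5.317

Straddling triangles (16 of 48):
  (v12,v16,v13) [+-+] → (-1.84404, -0.9976, 0)–(-1.59776, -0.9976, 0.24628)  len=0.3483
  (v13,v16,v17) [+--] → (-1.59776, -0.9976, 0.24628)–(-1.37402, -0.9976, 0.47)  len=0.3164
  (v13,v17,v14) [+-+] → (-1.37402, -0.9976, 0.47)–(-1.18167, -0.9976, 0.277653)  len=0.2720
  (v14,v17,v18) [+--] → (-1.18167, -0.9976, 0.277653)–(-0.904027, -0.9976, 0)  len=0.3927
  (v14,v18,v15) [+-+] → (-0.904027, -0.9976, 0)–(-1.00821, -0.9976, -0.10418)  len=0.1473
  (v15,v18,v19) [+--] → (-1.00821, -0.9976, -0.10418)–(-1.37402, -0.9976, -0.47)  len=0.5173
  (v15,v19,v12) [+-+] → (-1.37402, -0.9976, -0.47)–(-1.56637, -0.9976, -0.277653)  len=0.2720
  (v12,v19,v16) [+--] → (-1.56637, -0.9976, -0.277653)–(-1.84404, -0.9976, 0)  len=0.3927
  (v20,v0,v21) [-+-] → (1.84404, -0.9976, 0)–(1.56637, -0.9976, 0.277653)  len=0.3927
  (v21,v0,v1) [-++] → (1.56637, -0.9976, 0.277653)–(1.37402, -0.9976, 0.47)  len=0.2720
  (v21,v1,v22) [-+-] → (1.37402, -0.9976, 0.47)–(1.00821, -0.9976, 0.10418)  len=0.5173
  (v22,v1,v2) [-++] → (1.00821, -0.9976, 0.10418)–(0.904027, -0.9976, 0)  len=0.1473
  (v22,v2,v23) [-+-] → (0.904027, -0.9976, 0)–(1.18167, -0.9976, -0.277653)  len=0.3927
  (v23,v2,v3) [-++] → (1.18167, -0.9976, -0.277653)–(1.37402, -0.9976, -0.47)  len=0.2720
  (v23,v3,v20) [-+-] → (1.37402, -0.9976, -0.47)–(1.59776, -0.9976, -0.24628)  len=0.3164
  (v20,v3,v0) [-++] → (1.59776, -0.9976, -0.24628)–(1.84404, -0.9976, 0)  len=0.3483

Chained into 2 loop(s):
  loop 1: 8 segments, perimeter = 2.6587
  loop 2: 8 segments, perimeter = 2.6587
Total perimeter = 5.317


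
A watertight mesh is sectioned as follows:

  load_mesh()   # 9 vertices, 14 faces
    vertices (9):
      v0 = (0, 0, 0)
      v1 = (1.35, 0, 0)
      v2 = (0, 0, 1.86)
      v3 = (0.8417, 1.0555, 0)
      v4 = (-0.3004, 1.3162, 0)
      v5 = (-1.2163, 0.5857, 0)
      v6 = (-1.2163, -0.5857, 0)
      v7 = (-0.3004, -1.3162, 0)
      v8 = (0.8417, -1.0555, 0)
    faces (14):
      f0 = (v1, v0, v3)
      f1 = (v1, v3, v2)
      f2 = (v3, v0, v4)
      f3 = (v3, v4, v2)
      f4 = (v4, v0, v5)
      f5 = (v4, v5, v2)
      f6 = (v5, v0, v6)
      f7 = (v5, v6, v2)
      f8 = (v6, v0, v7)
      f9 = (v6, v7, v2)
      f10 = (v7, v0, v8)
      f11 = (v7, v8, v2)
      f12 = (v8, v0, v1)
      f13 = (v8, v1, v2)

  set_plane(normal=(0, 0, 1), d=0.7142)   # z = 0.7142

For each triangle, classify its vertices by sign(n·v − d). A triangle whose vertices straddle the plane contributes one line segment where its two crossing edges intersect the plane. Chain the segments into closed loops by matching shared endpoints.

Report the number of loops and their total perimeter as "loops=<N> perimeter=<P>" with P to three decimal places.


Straddling triangles (7 of 14):
  (v1,v3,v2) [--+] → (0.518505, 0.650211, 0.7142)–(0.831629, 0, 0.7142)  len=0.7217
  (v3,v4,v2) [--+] → (-0.185053, 0.810808, 0.7142)–(0.518505, 0.650211, 0.7142)  len=0.7217
  (v4,v5,v2) [--+] → (-0.749267, 0.360804, 0.7142)–(-0.185053, 0.810808, 0.7142)  len=0.7217
  (v5,v6,v2) [--+] → (-0.749267, -0.360804, 0.7142)–(-0.749267, 0.360804, 0.7142)  len=0.7216
  (v6,v7,v2) [--+] → (-0.185053, -0.810808, 0.7142)–(-0.749267, -0.360804, 0.7142)  len=0.7217
  (v7,v8,v2) [--+] → (0.518505, -0.650211, 0.7142)–(-0.185053, -0.810808, 0.7142)  len=0.7217
  (v8,v1,v2) [--+] → (0.831629, 0, 0.7142)–(0.518505, -0.650211, 0.7142)  len=0.7217

Chained into 1 loop(s):
  loop 1: 7 segments, perimeter = 5.0517
Total perimeter = 5.052

loops=1 perimeter=5.052


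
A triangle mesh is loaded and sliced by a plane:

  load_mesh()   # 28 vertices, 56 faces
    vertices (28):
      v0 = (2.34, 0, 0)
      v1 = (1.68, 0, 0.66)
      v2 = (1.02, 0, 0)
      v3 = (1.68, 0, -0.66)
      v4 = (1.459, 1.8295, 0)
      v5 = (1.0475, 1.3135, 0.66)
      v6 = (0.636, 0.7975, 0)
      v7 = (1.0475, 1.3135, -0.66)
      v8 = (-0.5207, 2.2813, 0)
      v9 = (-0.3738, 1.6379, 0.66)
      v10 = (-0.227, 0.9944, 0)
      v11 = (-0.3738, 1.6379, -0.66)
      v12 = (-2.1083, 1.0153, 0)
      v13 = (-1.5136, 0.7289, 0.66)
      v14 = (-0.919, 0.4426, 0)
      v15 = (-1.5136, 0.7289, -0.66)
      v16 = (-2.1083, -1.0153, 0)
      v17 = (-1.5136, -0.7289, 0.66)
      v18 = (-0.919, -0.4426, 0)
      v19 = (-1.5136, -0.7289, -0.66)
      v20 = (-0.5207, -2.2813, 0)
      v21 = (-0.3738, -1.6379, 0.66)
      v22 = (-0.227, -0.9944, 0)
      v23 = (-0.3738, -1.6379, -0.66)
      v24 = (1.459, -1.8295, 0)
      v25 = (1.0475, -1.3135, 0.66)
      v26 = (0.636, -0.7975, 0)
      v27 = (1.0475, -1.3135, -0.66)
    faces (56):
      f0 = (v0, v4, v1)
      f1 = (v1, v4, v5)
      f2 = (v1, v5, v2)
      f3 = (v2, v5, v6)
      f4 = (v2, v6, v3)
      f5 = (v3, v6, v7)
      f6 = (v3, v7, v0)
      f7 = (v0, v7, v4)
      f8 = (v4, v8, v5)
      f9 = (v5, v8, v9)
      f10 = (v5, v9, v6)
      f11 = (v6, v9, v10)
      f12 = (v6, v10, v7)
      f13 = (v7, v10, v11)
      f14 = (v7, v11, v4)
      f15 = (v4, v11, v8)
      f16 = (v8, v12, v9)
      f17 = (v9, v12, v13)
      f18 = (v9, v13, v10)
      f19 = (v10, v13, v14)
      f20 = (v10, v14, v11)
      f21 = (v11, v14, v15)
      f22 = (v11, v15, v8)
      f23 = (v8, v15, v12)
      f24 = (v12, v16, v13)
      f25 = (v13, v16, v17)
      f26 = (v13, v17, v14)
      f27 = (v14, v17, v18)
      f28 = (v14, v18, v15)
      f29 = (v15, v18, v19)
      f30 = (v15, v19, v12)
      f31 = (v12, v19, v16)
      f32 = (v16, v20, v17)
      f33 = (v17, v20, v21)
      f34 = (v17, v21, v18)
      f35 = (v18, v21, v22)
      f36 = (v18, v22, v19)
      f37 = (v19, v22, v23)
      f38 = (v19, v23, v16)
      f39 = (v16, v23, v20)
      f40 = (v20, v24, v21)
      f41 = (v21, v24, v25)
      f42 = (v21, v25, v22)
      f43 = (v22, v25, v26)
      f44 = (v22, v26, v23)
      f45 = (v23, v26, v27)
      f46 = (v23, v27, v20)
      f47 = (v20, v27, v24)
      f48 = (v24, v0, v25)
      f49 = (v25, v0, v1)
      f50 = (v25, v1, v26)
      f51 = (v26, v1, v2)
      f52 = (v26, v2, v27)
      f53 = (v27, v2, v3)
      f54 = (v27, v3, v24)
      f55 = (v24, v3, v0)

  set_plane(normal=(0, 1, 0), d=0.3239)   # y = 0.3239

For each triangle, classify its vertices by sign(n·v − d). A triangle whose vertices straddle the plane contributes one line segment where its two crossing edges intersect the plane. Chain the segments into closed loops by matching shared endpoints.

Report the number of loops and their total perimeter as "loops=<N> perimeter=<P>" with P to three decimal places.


Straddling triangles (16 of 56):
  (v0,v4,v1) [-+-] → (2.18403, 0.3239, 0)–(1.64087, 0.3239, 0.543152)  len=0.7681
  (v1,v4,v5) [-++] → (1.64087, 0.3239, 0.543152)–(1.52403, 0.3239, 0.66)  len=0.1652
  (v1,v5,v2) [-+-] → (1.52403, 0.3239, 0.66)–(1.02678, 0.3239, 0.162751)  len=0.7032
  (v2,v5,v6) [-++] → (1.02678, 0.3239, 0.162751)–(0.864041, 0.3239, 0)  len=0.2302
  (v2,v6,v3) [-+-] → (0.864041, 0.3239, 0)–(1.25599, 0.3239, -0.391945)  len=0.5543
  (v3,v6,v7) [-++] → (1.25599, 0.3239, -0.391945)–(1.52403, 0.3239, -0.66)  len=0.3791
  (v3,v7,v0) [-+-] → (1.52403, 0.3239, -0.66)–(2.02128, 0.3239, -0.162751)  len=0.7032
  (v0,v7,v4) [-++] → (2.02128, 0.3239, -0.162751)–(2.18403, 0.3239, 0)  len=0.2302
  (v12,v16,v13) [+-+] → (-2.1083, 0.3239, 0)–(-1.65169, 0.3239, 0.506749)  len=0.6821
  (v13,v16,v17) [+--] → (-1.65169, 0.3239, 0.506749)–(-1.5136, 0.3239, 0.66)  len=0.2063
  (v13,v17,v14) [+-+] → (-1.5136, 0.3239, 0.66)–(-0.979247, 0.3239, 0.0668732)  len=0.7983
  (v14,v17,v18) [+--] → (-0.979247, 0.3239, 0.0668732)–(-0.919, 0.3239, 0)  len=0.0900
  (v14,v18,v15) [+-+] → (-0.919, 0.3239, 0)–(-1.30804, 0.3239, -0.431831)  len=0.5812
  (v15,v18,v19) [+--] → (-1.30804, 0.3239, -0.431831)–(-1.5136, 0.3239, -0.66)  len=0.3071
  (v15,v19,v12) [+-+] → (-1.5136, 0.3239, -0.66)–(-1.87256, 0.3239, -0.261624)  len=0.5362
  (v12,v19,v16) [+--] → (-1.87256, 0.3239, -0.261624)–(-2.1083, 0.3239, 0)  len=0.3522

Chained into 2 loop(s):
  loop 1: 8 segments, perimeter = 3.7335
  loop 2: 8 segments, perimeter = 3.5535
Total perimeter = 7.287

loops=2 perimeter=7.287


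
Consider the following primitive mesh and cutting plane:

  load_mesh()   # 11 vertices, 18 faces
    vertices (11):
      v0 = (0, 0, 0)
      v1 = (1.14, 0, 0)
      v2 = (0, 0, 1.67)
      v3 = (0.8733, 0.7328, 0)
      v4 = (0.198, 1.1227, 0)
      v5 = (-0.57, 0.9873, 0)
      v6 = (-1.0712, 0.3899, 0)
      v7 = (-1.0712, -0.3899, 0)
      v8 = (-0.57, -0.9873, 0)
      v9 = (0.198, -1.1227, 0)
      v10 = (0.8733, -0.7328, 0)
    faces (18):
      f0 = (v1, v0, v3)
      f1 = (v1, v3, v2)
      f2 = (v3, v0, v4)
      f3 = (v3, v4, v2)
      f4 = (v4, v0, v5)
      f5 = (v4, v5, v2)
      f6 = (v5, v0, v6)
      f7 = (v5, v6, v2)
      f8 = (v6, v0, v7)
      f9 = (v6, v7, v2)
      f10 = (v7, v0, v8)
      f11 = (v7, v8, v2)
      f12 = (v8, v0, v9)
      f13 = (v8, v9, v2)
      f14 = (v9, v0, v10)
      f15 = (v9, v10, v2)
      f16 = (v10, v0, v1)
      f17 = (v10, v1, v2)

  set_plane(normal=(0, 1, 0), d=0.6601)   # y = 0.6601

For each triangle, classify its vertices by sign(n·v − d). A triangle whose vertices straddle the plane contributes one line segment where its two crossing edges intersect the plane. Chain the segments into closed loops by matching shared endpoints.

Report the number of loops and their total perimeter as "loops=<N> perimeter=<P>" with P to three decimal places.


Straddling triangles (8 of 18):
  (v1,v0,v3) [--+] → (0.786661, 0.6601, 0)–(0.899759, 0.6601, 0)  len=0.1131
  (v1,v3,v2) [-+-] → (0.899759, 0.6601, 0)–(0.786661, 0.6601, 0.165678)  len=0.2006
  (v3,v0,v4) [+-+] → (0.786661, 0.6601, 0)–(0.116416, 0.6601, 0)  len=0.6702
  (v3,v4,v2) [++-] → (0.116416, 0.6601, 0.688111)–(0.786661, 0.6601, 0.165678)  len=0.8498
  (v4,v0,v5) [+-+] → (0.116416, 0.6601, 0)–(-0.381097, 0.6601, 0)  len=0.4975
  (v4,v5,v2) [++-] → (-0.381097, 0.6601, 0.553453)–(0.116416, 0.6601, 0.688111)  len=0.5154
  (v5,v0,v6) [+--] → (-0.381097, 0.6601, 0)–(-0.844511, 0.6601, 0)  len=0.4634
  (v5,v6,v2) [+--] → (-0.844511, 0.6601, 0)–(-0.381097, 0.6601, 0.553453)  len=0.7218

Chained into 1 loop(s):
  loop 1: 8 segments, perimeter = 4.0319
Total perimeter = 4.032

loops=1 perimeter=4.032


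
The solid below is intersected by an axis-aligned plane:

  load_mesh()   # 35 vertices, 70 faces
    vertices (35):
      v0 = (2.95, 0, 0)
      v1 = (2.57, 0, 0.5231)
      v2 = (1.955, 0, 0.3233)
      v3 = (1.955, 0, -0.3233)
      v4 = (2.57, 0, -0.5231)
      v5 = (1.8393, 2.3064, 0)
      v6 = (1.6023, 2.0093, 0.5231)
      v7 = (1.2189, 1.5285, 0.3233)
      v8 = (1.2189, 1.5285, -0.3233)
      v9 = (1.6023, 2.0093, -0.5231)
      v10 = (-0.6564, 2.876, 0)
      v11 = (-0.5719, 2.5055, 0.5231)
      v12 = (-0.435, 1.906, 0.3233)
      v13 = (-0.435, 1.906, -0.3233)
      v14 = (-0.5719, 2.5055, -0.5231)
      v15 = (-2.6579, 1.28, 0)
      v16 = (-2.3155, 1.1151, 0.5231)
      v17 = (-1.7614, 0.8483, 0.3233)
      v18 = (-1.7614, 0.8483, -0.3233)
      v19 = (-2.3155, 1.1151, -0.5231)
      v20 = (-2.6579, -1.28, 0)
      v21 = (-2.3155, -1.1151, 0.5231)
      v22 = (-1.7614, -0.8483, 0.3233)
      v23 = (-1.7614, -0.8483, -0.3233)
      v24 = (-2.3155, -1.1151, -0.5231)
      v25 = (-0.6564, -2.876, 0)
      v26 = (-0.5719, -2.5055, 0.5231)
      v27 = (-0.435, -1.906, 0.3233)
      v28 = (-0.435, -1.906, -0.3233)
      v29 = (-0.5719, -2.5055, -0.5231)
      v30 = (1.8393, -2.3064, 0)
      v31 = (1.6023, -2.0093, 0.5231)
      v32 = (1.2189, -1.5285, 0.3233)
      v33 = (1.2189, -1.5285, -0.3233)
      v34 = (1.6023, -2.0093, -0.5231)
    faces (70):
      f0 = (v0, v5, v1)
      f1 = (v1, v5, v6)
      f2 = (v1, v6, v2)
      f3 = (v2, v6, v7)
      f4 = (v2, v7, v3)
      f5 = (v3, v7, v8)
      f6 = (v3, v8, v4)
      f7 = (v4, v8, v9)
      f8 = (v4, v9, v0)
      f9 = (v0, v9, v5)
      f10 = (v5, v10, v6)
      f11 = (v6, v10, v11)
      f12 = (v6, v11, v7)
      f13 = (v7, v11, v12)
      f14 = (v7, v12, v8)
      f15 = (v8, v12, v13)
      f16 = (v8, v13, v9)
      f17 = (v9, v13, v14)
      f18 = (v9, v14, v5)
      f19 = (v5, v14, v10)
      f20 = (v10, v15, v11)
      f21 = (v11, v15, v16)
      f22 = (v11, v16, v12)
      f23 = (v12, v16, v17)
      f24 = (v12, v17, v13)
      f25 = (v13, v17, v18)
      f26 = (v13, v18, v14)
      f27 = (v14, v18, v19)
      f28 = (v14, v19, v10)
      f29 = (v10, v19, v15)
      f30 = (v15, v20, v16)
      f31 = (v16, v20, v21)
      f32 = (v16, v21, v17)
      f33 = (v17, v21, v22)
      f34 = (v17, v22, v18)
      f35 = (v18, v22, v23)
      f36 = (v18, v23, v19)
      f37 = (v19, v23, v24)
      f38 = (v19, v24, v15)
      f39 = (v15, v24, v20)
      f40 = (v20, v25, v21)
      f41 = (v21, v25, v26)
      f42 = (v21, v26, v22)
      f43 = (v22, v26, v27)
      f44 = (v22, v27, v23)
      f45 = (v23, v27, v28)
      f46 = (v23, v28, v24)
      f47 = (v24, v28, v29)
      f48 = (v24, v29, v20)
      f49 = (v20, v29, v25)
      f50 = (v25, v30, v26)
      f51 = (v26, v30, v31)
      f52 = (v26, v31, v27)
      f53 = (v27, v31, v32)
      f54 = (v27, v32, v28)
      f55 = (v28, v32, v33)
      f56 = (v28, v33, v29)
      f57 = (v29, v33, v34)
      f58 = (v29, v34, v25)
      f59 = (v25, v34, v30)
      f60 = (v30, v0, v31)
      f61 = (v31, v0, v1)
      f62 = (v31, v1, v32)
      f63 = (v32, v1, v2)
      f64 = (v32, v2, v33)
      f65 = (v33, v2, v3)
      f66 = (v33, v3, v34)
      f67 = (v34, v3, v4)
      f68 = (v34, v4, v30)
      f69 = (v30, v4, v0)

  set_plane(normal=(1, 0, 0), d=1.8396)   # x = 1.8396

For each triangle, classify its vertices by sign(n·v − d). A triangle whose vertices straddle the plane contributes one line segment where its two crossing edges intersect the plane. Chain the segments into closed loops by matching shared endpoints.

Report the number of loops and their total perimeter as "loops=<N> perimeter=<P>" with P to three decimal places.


Straddling triangles (20 of 70):
  (v0,v5,v1) [+-+] → (1.8396, 2.30578, 0)–(1.8396, 2.30545, 0.000214767)  len=0.0004
  (v1,v5,v6) [+--] → (1.8396, 2.30545, 0.000214767)–(1.8396, 1.51658, 0.5231)  len=0.9464
  (v1,v6,v2) [+-+] → (1.8396, 1.51658, 0.5231)–(1.8396, 0.657423, 0.388673)  len=0.8696
  (v2,v6,v7) [+--] → (1.8396, 0.657423, 0.388673)–(1.8396, 0.239626, 0.3233)  len=0.4229
  (v2,v7,v3) [+-+] → (1.8396, 0.239626, 0.3233)–(1.8396, 0.239626, -0.221931)  len=0.5452
  (v3,v7,v8) [+--] → (1.8396, 0.239626, -0.221931)–(1.8396, 0.239626, -0.3233)  len=0.1014
  (v3,v8,v4) [+-+] → (1.8396, 0.239626, -0.3233)–(1.8396, 0.826302, -0.415089)  len=0.5938
  (v4,v8,v9) [+--] → (1.8396, 0.826302, -0.415089)–(1.8396, 1.51658, -0.5231)  len=0.6987
  (v4,v9,v0) [+-+] → (1.8396, 1.51658, -0.5231)–(1.8396, 1.65551, -0.430994)  len=0.1667
  (v0,v9,v5) [+--] → (1.8396, 1.65551, -0.430994)–(1.8396, 2.30578, 0)  len=0.7801
  (v30,v0,v31) [-+-] → (1.8396, -2.30578, 0)–(1.8396, -1.65551, 0.430994)  len=0.7801
  (v31,v0,v1) [-++] → (1.8396, -1.65551, 0.430994)–(1.8396, -1.51658, 0.5231)  len=0.1667
  (v31,v1,v32) [-+-] → (1.8396, -1.51658, 0.5231)–(1.8396, -0.826302, 0.415089)  len=0.6987
  (v32,v1,v2) [-++] → (1.8396, -0.826302, 0.415089)–(1.8396, -0.239626, 0.3233)  len=0.5938
  (v32,v2,v33) [-+-] → (1.8396, -0.239626, 0.3233)–(1.8396, -0.239626, 0.221931)  len=0.1014
  (v33,v2,v3) [-++] → (1.8396, -0.239626, 0.221931)–(1.8396, -0.239626, -0.3233)  len=0.5452
  (v33,v3,v34) [-+-] → (1.8396, -0.239626, -0.3233)–(1.8396, -0.657423, -0.388673)  len=0.4229
  (v34,v3,v4) [-++] → (1.8396, -0.657423, -0.388673)–(1.8396, -1.51658, -0.5231)  len=0.8696
  (v34,v4,v30) [-+-] → (1.8396, -1.51658, -0.5231)–(1.8396, -2.30545, -0.000214767)  len=0.9464
  (v30,v4,v0) [-++] → (1.8396, -2.30545, -0.000214767)–(1.8396, -2.30578, 0)  len=0.0004

Chained into 2 loop(s):
  loop 1: 10 segments, perimeter = 5.1252
  loop 2: 10 segments, perimeter = 5.1252
Total perimeter = 10.250

loops=2 perimeter=10.250


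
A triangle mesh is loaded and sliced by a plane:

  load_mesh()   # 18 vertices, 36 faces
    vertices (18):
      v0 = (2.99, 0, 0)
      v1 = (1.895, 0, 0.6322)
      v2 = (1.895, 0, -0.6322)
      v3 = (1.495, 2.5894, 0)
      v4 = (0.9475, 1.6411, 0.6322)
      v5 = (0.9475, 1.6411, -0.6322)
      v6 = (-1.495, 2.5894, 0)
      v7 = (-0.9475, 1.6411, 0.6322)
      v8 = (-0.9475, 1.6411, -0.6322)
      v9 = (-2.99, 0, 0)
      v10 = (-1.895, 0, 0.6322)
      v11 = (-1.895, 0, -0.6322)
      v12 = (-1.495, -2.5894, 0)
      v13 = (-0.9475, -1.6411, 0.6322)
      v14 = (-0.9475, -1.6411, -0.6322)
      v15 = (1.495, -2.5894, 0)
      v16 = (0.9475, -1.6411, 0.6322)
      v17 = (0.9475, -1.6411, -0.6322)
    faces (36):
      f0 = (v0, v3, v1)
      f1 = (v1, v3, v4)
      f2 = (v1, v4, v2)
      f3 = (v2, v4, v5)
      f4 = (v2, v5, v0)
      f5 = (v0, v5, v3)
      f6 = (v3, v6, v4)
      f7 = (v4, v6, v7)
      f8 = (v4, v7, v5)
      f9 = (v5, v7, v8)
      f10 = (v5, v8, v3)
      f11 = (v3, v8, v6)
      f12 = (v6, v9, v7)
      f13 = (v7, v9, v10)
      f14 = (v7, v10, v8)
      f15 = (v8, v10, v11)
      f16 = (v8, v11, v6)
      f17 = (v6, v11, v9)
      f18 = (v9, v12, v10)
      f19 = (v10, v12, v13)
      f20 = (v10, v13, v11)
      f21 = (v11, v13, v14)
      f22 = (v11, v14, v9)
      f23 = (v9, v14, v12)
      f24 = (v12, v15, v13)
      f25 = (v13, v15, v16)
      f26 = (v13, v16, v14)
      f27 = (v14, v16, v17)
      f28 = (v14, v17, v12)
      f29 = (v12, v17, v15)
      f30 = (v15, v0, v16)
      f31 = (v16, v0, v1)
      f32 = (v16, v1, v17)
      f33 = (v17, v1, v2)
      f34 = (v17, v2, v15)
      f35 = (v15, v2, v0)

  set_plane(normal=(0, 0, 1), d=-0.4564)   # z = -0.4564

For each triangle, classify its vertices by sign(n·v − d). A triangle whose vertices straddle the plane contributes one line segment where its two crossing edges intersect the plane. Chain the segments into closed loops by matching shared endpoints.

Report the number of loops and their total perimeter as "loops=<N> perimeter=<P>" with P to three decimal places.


Straddling triangles (24 of 36):
  (v1,v4,v2) [++-] → (1.76326, 0.228176, -0.4564)–(1.895, 0, -0.4564)  len=0.2635
  (v2,v4,v5) [-+-] → (1.76326, 0.228176, -0.4564)–(0.9475, 1.6411, -0.4564)  len=1.6315
  (v2,v5,v0) [--+] → (1.51547, 1.18475, -0.4564)–(2.19949, 0, -0.4564)  len=1.3680
  (v0,v5,v3) [+-+] → (1.51547, 1.18475, -0.4564)–(1.09975, 1.9048, -0.4564)  len=0.8314
  (v4,v7,v5) [++-] → (0.684022, 1.6411, -0.4564)–(0.9475, 1.6411, -0.4564)  len=0.2635
  (v5,v7,v8) [-+-] → (0.684022, 1.6411, -0.4564)–(-0.9475, 1.6411, -0.4564)  len=1.6315
  (v5,v8,v3) [--+] → (-0.268298, 1.9048, -0.4564)–(1.09975, 1.9048, -0.4564)  len=1.3680
  (v3,v8,v6) [+-+] → (-0.268298, 1.9048, -0.4564)–(-1.09975, 1.9048, -0.4564)  len=0.8314
  (v7,v10,v8) [++-] → (-1.07924, 1.41292, -0.4564)–(-0.9475, 1.6411, -0.4564)  len=0.2635
  (v8,v10,v11) [-+-] → (-1.07924, 1.41292, -0.4564)–(-1.895, 0, -0.4564)  len=1.6315
  (v8,v11,v6) [--+] → (-1.78377, 0.720051, -0.4564)–(-1.09975, 1.9048, -0.4564)  len=1.3680
  (v6,v11,v9) [+-+] → (-1.78377, 0.720051, -0.4564)–(-2.19949, 0, -0.4564)  len=0.8314
  (v10,v13,v11) [++-] → (-1.76326, -0.228176, -0.4564)–(-1.895, 0, -0.4564)  len=0.2635
  (v11,v13,v14) [-+-] → (-1.76326, -0.228176, -0.4564)–(-0.9475, -1.6411, -0.4564)  len=1.6315
  (v11,v14,v9) [--+] → (-1.51547, -1.18475, -0.4564)–(-2.19949, 0, -0.4564)  len=1.3680
  (v9,v14,v12) [+-+] → (-1.51547, -1.18475, -0.4564)–(-1.09975, -1.9048, -0.4564)  len=0.8314
  (v13,v16,v14) [++-] → (-0.684022, -1.6411, -0.4564)–(-0.9475, -1.6411, -0.4564)  len=0.2635
  (v14,v16,v17) [-+-] → (-0.684022, -1.6411, -0.4564)–(0.9475, -1.6411, -0.4564)  len=1.6315
  (v14,v17,v12) [--+] → (0.268298, -1.9048, -0.4564)–(-1.09975, -1.9048, -0.4564)  len=1.3680
  (v12,v17,v15) [+-+] → (0.268298, -1.9048, -0.4564)–(1.09975, -1.9048, -0.4564)  len=0.8314
  (v16,v1,v17) [++-] → (1.07924, -1.41292, -0.4564)–(0.9475, -1.6411, -0.4564)  len=0.2635
  (v17,v1,v2) [-+-] → (1.07924, -1.41292, -0.4564)–(1.895, 0, -0.4564)  len=1.6315
  (v17,v2,v15) [--+] → (1.78377, -0.720051, -0.4564)–(1.09975, -1.9048, -0.4564)  len=1.3680
  (v15,v2,v0) [+-+] → (1.78377, -0.720051, -0.4564)–(2.19949, 0, -0.4564)  len=0.8314

Chained into 2 loop(s):
  loop 1: 12 segments, perimeter = 11.3699
  loop 2: 12 segments, perimeter = 13.1969
Total perimeter = 24.567

loops=2 perimeter=24.567


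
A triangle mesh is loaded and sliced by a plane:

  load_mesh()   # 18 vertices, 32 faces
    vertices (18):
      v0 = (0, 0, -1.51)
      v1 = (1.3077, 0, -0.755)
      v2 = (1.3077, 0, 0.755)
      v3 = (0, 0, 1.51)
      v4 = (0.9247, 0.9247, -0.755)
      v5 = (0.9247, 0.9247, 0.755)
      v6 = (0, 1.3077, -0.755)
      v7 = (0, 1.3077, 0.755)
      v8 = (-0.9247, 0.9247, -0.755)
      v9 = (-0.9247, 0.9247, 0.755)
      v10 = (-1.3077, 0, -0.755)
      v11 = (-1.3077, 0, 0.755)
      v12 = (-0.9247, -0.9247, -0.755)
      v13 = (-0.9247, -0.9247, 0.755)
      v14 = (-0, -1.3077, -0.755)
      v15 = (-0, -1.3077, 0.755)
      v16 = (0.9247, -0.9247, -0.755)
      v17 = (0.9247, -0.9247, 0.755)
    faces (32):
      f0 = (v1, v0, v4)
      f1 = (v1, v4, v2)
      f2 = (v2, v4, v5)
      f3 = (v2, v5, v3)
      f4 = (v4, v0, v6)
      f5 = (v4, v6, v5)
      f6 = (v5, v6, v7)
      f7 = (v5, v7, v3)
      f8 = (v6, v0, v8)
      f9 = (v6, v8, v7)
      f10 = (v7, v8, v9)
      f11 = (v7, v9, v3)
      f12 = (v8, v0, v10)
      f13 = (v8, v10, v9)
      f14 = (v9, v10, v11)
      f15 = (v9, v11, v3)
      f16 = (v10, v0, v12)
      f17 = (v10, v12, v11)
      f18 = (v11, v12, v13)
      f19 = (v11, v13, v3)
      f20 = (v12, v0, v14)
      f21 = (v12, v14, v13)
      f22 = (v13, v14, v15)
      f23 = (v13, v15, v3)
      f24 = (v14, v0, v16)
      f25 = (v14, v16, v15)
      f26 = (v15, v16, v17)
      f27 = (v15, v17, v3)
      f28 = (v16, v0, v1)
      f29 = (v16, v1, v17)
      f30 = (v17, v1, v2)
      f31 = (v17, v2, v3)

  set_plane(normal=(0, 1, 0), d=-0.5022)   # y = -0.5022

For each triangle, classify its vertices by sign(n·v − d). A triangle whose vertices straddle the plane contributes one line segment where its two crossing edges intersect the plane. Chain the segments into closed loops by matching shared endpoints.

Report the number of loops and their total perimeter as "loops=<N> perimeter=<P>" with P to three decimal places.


loops=1 perimeter=7.845

Straddling triangles (12 of 32):
  (v10,v0,v12) [++-] → (-0.5022, -0.5022, -1.09996)–(-1.09969, -0.5022, -0.755)  len=0.6899
  (v10,v12,v11) [+-+] → (-1.09969, -0.5022, -0.755)–(-1.09969, -0.5022, -0.0650735)  len=0.6899
  (v11,v12,v13) [+--] → (-1.09969, -0.5022, -0.0650735)–(-1.09969, -0.5022, 0.755)  len=0.8201
  (v11,v13,v3) [+-+] → (-1.09969, -0.5022, 0.755)–(-0.5022, -0.5022, 1.09996)  len=0.6899
  (v12,v0,v14) [-+-] → (-0.5022, -0.5022, -1.09996)–(0, -0.5022, -1.22006)  len=0.5164
  (v13,v15,v3) [--+] → (0, -0.5022, 1.22006)–(-0.5022, -0.5022, 1.09996)  len=0.5164
  (v14,v0,v16) [-+-] → (0, -0.5022, -1.22006)–(0.5022, -0.5022, -1.09996)  len=0.5164
  (v15,v17,v3) [--+] → (0.5022, -0.5022, 1.09996)–(0, -0.5022, 1.22006)  len=0.5164
  (v16,v0,v1) [-++] → (0.5022, -0.5022, -1.09996)–(1.09969, -0.5022, -0.755)  len=0.6899
  (v16,v1,v17) [-+-] → (1.09969, -0.5022, -0.755)–(1.09969, -0.5022, 0.0650735)  len=0.8201
  (v17,v1,v2) [-++] → (1.09969, -0.5022, 0.0650735)–(1.09969, -0.5022, 0.755)  len=0.6899
  (v17,v2,v3) [-++] → (1.09969, -0.5022, 0.755)–(0.5022, -0.5022, 1.09996)  len=0.6899

Chained into 1 loop(s):
  loop 1: 12 segments, perimeter = 7.8451
Total perimeter = 7.845


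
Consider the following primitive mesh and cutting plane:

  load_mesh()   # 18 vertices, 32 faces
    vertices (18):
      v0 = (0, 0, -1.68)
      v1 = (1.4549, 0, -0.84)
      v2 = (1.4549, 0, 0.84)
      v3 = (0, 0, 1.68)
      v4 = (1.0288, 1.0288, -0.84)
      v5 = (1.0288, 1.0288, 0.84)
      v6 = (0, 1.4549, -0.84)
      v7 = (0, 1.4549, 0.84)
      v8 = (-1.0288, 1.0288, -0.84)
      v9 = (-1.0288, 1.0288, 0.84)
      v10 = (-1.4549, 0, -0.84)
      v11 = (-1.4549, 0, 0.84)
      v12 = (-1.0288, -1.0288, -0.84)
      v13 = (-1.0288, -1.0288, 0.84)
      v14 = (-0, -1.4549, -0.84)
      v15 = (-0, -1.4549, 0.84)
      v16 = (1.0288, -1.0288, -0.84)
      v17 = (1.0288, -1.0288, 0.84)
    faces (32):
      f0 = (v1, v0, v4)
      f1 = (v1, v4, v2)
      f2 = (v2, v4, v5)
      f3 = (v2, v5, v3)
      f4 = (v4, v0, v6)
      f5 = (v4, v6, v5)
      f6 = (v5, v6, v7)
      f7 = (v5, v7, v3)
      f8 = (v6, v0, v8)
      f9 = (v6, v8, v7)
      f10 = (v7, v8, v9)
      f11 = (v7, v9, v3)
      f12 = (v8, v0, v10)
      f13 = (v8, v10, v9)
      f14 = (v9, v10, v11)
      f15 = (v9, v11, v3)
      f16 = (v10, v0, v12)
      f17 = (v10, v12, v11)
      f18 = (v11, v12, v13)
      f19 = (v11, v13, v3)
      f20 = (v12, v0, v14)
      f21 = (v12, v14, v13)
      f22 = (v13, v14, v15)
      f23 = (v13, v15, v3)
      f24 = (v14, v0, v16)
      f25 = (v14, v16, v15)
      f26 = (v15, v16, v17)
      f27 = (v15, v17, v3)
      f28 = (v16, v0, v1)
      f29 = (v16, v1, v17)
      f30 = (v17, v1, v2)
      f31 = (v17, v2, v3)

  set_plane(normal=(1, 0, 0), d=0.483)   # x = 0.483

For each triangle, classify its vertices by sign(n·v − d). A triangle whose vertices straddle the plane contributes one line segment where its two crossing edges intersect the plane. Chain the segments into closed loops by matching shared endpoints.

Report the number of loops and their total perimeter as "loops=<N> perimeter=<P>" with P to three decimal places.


Straddling triangles (12 of 32):
  (v1,v0,v4) [+-+] → (0.483, 0, -1.40114)–(0.483, 0.483, -1.28564)  len=0.4966
  (v2,v5,v3) [++-] → (0.483, 0.483, 1.28564)–(0.483, 0, 1.40114)  len=0.4966
  (v4,v0,v6) [+--] → (0.483, 0.483, -1.28564)–(0.483, 1.25485, -0.84)  len=0.8913
  (v4,v6,v5) [+-+] → (0.483, 1.25485, -0.84)–(0.483, 1.25485, -0.0512753)  len=0.7887
  (v5,v6,v7) [+--] → (0.483, 1.25485, -0.0512753)–(0.483, 1.25485, 0.84)  len=0.8913
  (v5,v7,v3) [+--] → (0.483, 1.25485, 0.84)–(0.483, 0.483, 1.28564)  len=0.8913
  (v14,v0,v16) [--+] → (0.483, -0.483, -1.28564)–(0.483, -1.25485, -0.84)  len=0.8913
  (v14,v16,v15) [-+-] → (0.483, -1.25485, -0.84)–(0.483, -1.25485, 0.0512753)  len=0.8913
  (v15,v16,v17) [-++] → (0.483, -1.25485, 0.0512753)–(0.483, -1.25485, 0.84)  len=0.7887
  (v15,v17,v3) [-+-] → (0.483, -1.25485, 0.84)–(0.483, -0.483, 1.28564)  len=0.8913
  (v16,v0,v1) [+-+] → (0.483, -0.483, -1.28564)–(0.483, 0, -1.40114)  len=0.4966
  (v17,v2,v3) [++-] → (0.483, 0, 1.40114)–(0.483, -0.483, 1.28564)  len=0.4966

Chained into 1 loop(s):
  loop 1: 12 segments, perimeter = 8.9115
Total perimeter = 8.912

loops=1 perimeter=8.912


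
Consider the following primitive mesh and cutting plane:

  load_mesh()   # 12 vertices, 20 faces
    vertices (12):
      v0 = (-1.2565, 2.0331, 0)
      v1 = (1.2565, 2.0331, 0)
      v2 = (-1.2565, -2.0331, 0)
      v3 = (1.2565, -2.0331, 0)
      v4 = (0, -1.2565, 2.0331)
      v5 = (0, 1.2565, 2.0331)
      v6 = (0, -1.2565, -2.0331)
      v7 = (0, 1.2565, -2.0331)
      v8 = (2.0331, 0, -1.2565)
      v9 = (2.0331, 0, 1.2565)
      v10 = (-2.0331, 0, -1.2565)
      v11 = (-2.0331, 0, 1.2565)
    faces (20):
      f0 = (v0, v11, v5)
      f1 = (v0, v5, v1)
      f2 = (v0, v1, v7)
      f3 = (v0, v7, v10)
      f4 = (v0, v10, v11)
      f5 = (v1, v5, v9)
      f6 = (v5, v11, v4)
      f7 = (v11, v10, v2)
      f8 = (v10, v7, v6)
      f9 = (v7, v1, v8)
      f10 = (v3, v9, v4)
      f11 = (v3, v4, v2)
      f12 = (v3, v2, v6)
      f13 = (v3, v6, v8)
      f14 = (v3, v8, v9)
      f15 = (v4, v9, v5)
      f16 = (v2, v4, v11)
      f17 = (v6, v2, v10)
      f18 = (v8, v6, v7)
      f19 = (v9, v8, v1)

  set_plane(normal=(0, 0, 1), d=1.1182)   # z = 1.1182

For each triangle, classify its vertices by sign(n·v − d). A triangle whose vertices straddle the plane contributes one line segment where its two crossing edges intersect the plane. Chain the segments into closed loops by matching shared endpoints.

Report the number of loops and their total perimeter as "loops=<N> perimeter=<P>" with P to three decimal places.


Straddling triangles (10 of 20):
  (v0,v11,v5) [-++] → (-1.94762, 0.223779, 1.1182)–(-0.565428, 1.60597, 1.1182)  len=1.9547
  (v0,v5,v1) [-+-] → (-0.565428, 1.60597, 1.1182)–(0.565428, 1.60597, 1.1182)  len=1.1309
  (v0,v10,v11) [--+] → (-2.0331, 0, 1.1182)–(-1.94762, 0.223779, 1.1182)  len=0.2395
  (v1,v5,v9) [-++] → (0.565428, 1.60597, 1.1182)–(1.94762, 0.223779, 1.1182)  len=1.9547
  (v11,v10,v2) [+--] → (-2.0331, 0, 1.1182)–(-1.94762, -0.223779, 1.1182)  len=0.2395
  (v3,v9,v4) [-++] → (1.94762, -0.223779, 1.1182)–(0.565428, -1.60597, 1.1182)  len=1.9547
  (v3,v4,v2) [-+-] → (0.565428, -1.60597, 1.1182)–(-0.565428, -1.60597, 1.1182)  len=1.1309
  (v3,v8,v9) [--+] → (2.0331, 0, 1.1182)–(1.94762, -0.223779, 1.1182)  len=0.2395
  (v2,v4,v11) [-++] → (-0.565428, -1.60597, 1.1182)–(-1.94762, -0.223779, 1.1182)  len=1.9547
  (v9,v8,v1) [+--] → (2.0331, 0, 1.1182)–(1.94762, 0.223779, 1.1182)  len=0.2395

Chained into 1 loop(s):
  loop 1: 10 segments, perimeter = 11.0388
Total perimeter = 11.039

loops=1 perimeter=11.039
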